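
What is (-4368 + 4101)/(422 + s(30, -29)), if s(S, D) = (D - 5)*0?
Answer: -267/422 ≈ -0.63270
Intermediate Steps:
s(S, D) = 0 (s(S, D) = (-5 + D)*0 = 0)
(-4368 + 4101)/(422 + s(30, -29)) = (-4368 + 4101)/(422 + 0) = -267/422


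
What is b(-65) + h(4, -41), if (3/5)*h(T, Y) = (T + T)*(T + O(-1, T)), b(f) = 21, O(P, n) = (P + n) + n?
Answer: 503/3 ≈ 167.67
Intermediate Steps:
O(P, n) = P + 2*n
h(T, Y) = 10*T*(-1 + 3*T)/3 (h(T, Y) = 5*((T + T)*(T + (-1 + 2*T)))/3 = 5*((2*T)*(-1 + 3*T))/3 = 5*(2*T*(-1 + 3*T))/3 = 10*T*(-1 + 3*T)/3)
b(-65) + h(4, -41) = 21 + (10/3)*4*(-1 + 3*4) = 21 + (10/3)*4*(-1 + 12) = 21 + (10/3)*4*11 = 21 + 440/3 = 503/3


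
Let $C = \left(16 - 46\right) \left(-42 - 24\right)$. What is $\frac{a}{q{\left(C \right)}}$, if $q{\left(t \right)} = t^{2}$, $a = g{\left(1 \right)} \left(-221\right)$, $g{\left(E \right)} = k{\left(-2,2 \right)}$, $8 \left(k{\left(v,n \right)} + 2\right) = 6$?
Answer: $\frac{221}{3136320} \approx 7.0465 \cdot 10^{-5}$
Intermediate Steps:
$k{\left(v,n \right)} = - \frac{5}{4}$ ($k{\left(v,n \right)} = -2 + \frac{1}{8} \cdot 6 = -2 + \frac{3}{4} = - \frac{5}{4}$)
$g{\left(E \right)} = - \frac{5}{4}$
$C = 1980$ ($C = \left(-30\right) \left(-66\right) = 1980$)
$a = \frac{1105}{4}$ ($a = \left(- \frac{5}{4}\right) \left(-221\right) = \frac{1105}{4} \approx 276.25$)
$\frac{a}{q{\left(C \right)}} = \frac{1105}{4 \cdot 1980^{2}} = \frac{1105}{4 \cdot 3920400} = \frac{1105}{4} \cdot \frac{1}{3920400} = \frac{221}{3136320}$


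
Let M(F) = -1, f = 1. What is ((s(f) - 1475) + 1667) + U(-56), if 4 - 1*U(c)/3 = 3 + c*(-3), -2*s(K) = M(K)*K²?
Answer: -617/2 ≈ -308.50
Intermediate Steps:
s(K) = K²/2 (s(K) = -(-1)*K²/2 = K²/2)
U(c) = 3 + 9*c (U(c) = 12 - 3*(3 + c*(-3)) = 12 - 3*(3 - 3*c) = 12 + (-9 + 9*c) = 3 + 9*c)
((s(f) - 1475) + 1667) + U(-56) = (((½)*1² - 1475) + 1667) + (3 + 9*(-56)) = (((½)*1 - 1475) + 1667) + (3 - 504) = ((½ - 1475) + 1667) - 501 = (-2949/2 + 1667) - 501 = 385/2 - 501 = -617/2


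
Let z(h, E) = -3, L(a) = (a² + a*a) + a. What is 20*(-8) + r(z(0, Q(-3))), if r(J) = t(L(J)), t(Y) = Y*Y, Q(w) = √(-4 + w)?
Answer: 65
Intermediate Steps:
L(a) = a + 2*a² (L(a) = (a² + a²) + a = 2*a² + a = a + 2*a²)
t(Y) = Y²
r(J) = J²*(1 + 2*J)² (r(J) = (J*(1 + 2*J))² = J²*(1 + 2*J)²)
20*(-8) + r(z(0, Q(-3))) = 20*(-8) + (-3)²*(1 + 2*(-3))² = -160 + 9*(1 - 6)² = -160 + 9*(-5)² = -160 + 9*25 = -160 + 225 = 65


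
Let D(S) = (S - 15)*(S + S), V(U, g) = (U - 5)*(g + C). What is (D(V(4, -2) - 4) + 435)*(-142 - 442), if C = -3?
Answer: -237688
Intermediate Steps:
V(U, g) = (-5 + U)*(-3 + g) (V(U, g) = (U - 5)*(g - 3) = (-5 + U)*(-3 + g))
D(S) = 2*S*(-15 + S) (D(S) = (-15 + S)*(2*S) = 2*S*(-15 + S))
(D(V(4, -2) - 4) + 435)*(-142 - 442) = (2*((15 - 5*(-2) - 3*4 + 4*(-2)) - 4)*(-15 + ((15 - 5*(-2) - 3*4 + 4*(-2)) - 4)) + 435)*(-142 - 442) = (2*((15 + 10 - 12 - 8) - 4)*(-15 + ((15 + 10 - 12 - 8) - 4)) + 435)*(-584) = (2*(5 - 4)*(-15 + (5 - 4)) + 435)*(-584) = (2*1*(-15 + 1) + 435)*(-584) = (2*1*(-14) + 435)*(-584) = (-28 + 435)*(-584) = 407*(-584) = -237688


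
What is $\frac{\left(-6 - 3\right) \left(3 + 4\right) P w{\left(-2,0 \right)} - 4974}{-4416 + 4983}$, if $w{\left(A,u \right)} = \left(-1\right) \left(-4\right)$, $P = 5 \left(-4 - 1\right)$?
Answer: $\frac{442}{189} \approx 2.3386$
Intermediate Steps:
$P = -25$ ($P = 5 \left(-5\right) = -25$)
$w{\left(A,u \right)} = 4$
$\frac{\left(-6 - 3\right) \left(3 + 4\right) P w{\left(-2,0 \right)} - 4974}{-4416 + 4983} = \frac{\left(-6 - 3\right) \left(3 + 4\right) \left(-25\right) 4 - 4974}{-4416 + 4983} = \frac{\left(-9\right) 7 \left(-25\right) 4 - 4974}{567} = \left(\left(-63\right) \left(-25\right) 4 - 4974\right) \frac{1}{567} = \left(1575 \cdot 4 - 4974\right) \frac{1}{567} = \left(6300 - 4974\right) \frac{1}{567} = 1326 \cdot \frac{1}{567} = \frac{442}{189}$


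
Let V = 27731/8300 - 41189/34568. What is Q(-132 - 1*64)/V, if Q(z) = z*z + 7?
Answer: 2756027997800/154184127 ≈ 17875.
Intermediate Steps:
Q(z) = 7 + z² (Q(z) = z² + 7 = 7 + z²)
V = 154184127/71728600 (V = 27731*(1/8300) - 41189*1/34568 = 27731/8300 - 41189/34568 = 154184127/71728600 ≈ 2.1495)
Q(-132 - 1*64)/V = (7 + (-132 - 1*64)²)/(154184127/71728600) = (7 + (-132 - 64)²)*(71728600/154184127) = (7 + (-196)²)*(71728600/154184127) = (7 + 38416)*(71728600/154184127) = 38423*(71728600/154184127) = 2756027997800/154184127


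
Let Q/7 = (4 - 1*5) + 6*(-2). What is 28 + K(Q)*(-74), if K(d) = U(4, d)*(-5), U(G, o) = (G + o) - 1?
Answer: -32532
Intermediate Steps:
U(G, o) = -1 + G + o
Q = -91 (Q = 7*((4 - 1*5) + 6*(-2)) = 7*((4 - 5) - 12) = 7*(-1 - 12) = 7*(-13) = -91)
K(d) = -15 - 5*d (K(d) = (-1 + 4 + d)*(-5) = (3 + d)*(-5) = -15 - 5*d)
28 + K(Q)*(-74) = 28 + (-15 - 5*(-91))*(-74) = 28 + (-15 + 455)*(-74) = 28 + 440*(-74) = 28 - 32560 = -32532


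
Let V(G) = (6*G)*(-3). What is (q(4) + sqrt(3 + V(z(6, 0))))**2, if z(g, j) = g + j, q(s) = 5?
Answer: (5 + I*sqrt(105))**2 ≈ -80.0 + 102.47*I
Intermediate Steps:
V(G) = -18*G
(q(4) + sqrt(3 + V(z(6, 0))))**2 = (5 + sqrt(3 - 18*(6 + 0)))**2 = (5 + sqrt(3 - 18*6))**2 = (5 + sqrt(3 - 108))**2 = (5 + sqrt(-105))**2 = (5 + I*sqrt(105))**2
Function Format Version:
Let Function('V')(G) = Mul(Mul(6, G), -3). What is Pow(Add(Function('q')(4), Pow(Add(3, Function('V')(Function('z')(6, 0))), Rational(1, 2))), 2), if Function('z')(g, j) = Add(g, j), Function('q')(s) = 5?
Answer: Pow(Add(5, Mul(I, Pow(105, Rational(1, 2)))), 2) ≈ Add(-80.000, Mul(102.47, I))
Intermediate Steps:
Function('V')(G) = Mul(-18, G)
Pow(Add(Function('q')(4), Pow(Add(3, Function('V')(Function('z')(6, 0))), Rational(1, 2))), 2) = Pow(Add(5, Pow(Add(3, Mul(-18, Add(6, 0))), Rational(1, 2))), 2) = Pow(Add(5, Pow(Add(3, Mul(-18, 6)), Rational(1, 2))), 2) = Pow(Add(5, Pow(Add(3, -108), Rational(1, 2))), 2) = Pow(Add(5, Pow(-105, Rational(1, 2))), 2) = Pow(Add(5, Mul(I, Pow(105, Rational(1, 2)))), 2)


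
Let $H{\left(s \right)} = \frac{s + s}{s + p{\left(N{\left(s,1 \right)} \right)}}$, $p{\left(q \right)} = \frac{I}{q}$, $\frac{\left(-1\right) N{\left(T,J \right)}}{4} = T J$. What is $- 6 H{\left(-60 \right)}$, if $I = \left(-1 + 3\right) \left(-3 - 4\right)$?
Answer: $- \frac{86400}{7207} \approx -11.988$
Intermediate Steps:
$N{\left(T,J \right)} = - 4 J T$ ($N{\left(T,J \right)} = - 4 T J = - 4 J T$)
$I = -14$ ($I = 2 \left(-7\right) = -14$)
$p{\left(q \right)} = - \frac{14}{q}$
$H{\left(s \right)} = \frac{2 s}{s + \frac{7}{2 s}}$ ($H{\left(s \right)} = \frac{s + s}{s - \frac{14}{\left(-4\right) 1 s}} = \frac{2 s}{s - \frac{14}{\left(-4\right) s}} = \frac{2 s}{s - 14 \left(- \frac{1}{4 s}\right)} = \frac{2 s}{s + \frac{7}{2 s}}$)
$- 6 H{\left(-60 \right)} = - 6 \frac{4 \left(-60\right)^{2}}{7 + 2 \left(-60\right)^{2}} = - 6 \cdot 4 \cdot 3600 \frac{1}{7 + 2 \cdot 3600} = - 6 \cdot 4 \cdot 3600 \frac{1}{7 + 7200} = - 6 \cdot 4 \cdot 3600 \cdot \frac{1}{7207} = \left(-6\right) \frac{14400}{7207} = - \frac{86400}{7207}$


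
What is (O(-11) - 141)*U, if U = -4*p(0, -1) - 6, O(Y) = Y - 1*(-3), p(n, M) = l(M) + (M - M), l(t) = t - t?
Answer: 894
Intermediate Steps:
l(t) = 0
p(n, M) = 0 (p(n, M) = 0 + (M - M) = 0 + 0 = 0)
O(Y) = 3 + Y (O(Y) = Y + 3 = 3 + Y)
U = -6 (U = -4*0 - 6 = 0 - 6 = -6)
(O(-11) - 141)*U = ((3 - 11) - 141)*(-6) = (-8 - 141)*(-6) = -149*(-6) = 894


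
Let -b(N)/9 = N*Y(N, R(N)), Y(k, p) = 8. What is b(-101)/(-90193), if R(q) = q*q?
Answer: -72/893 ≈ -0.080627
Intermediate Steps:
R(q) = q²
b(N) = -72*N (b(N) = -9*N*8 = -72*N)
b(-101)/(-90193) = -72*(-101)/(-90193) = 7272*(-1/90193) = -72/893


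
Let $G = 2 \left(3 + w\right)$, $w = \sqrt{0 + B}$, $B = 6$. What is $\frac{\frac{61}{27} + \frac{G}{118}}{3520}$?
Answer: $\frac{23}{35046} + \frac{\sqrt{6}}{207680} \approx 0.00066807$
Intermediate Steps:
$w = \sqrt{6}$ ($w = \sqrt{0 + 6} = \sqrt{6} \approx 2.4495$)
$G = 6 + 2 \sqrt{6}$ ($G = 2 \left(3 + \sqrt{6}\right) = 6 + 2 \sqrt{6} \approx 10.899$)
$\frac{\frac{61}{27} + \frac{G}{118}}{3520} = \frac{\frac{61}{27} + \frac{6 + 2 \sqrt{6}}{118}}{3520} = \frac{61 \cdot \frac{1}{27} + \left(6 + 2 \sqrt{6}\right) \frac{1}{118}}{3520} = \frac{\frac{61}{27} + \left(\frac{3}{59} + \frac{\sqrt{6}}{59}\right)}{3520} = \frac{\frac{3680}{1593} + \frac{\sqrt{6}}{59}}{3520} = \frac{23}{35046} + \frac{\sqrt{6}}{207680}$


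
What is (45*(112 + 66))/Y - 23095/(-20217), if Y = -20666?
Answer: 157671550/208902261 ≈ 0.75476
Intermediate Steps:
(45*(112 + 66))/Y - 23095/(-20217) = (45*(112 + 66))/(-20666) - 23095/(-20217) = (45*178)*(-1/20666) - 23095*(-1/20217) = 8010*(-1/20666) + 23095/20217 = -4005/10333 + 23095/20217 = 157671550/208902261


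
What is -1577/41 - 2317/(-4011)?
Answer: -890050/23493 ≈ -37.886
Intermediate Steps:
-1577/41 - 2317/(-4011) = -1577*1/41 - 2317*(-1/4011) = -1577/41 + 331/573 = -890050/23493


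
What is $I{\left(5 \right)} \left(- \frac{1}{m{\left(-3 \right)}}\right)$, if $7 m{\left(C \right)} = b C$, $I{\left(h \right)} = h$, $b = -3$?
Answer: $- \frac{35}{9} \approx -3.8889$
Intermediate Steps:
$m{\left(C \right)} = - \frac{3 C}{7}$ ($m{\left(C \right)} = \frac{\left(-3\right) C}{7} = - \frac{3 C}{7}$)
$I{\left(5 \right)} \left(- \frac{1}{m{\left(-3 \right)}}\right) = 5 \left(- \frac{1}{\left(- \frac{3}{7}\right) \left(-3\right)}\right) = 5 \left(- \frac{1}{\frac{9}{7}}\right) = 5 \left(\left(-1\right) \frac{7}{9}\right) = 5 \left(- \frac{7}{9}\right) = - \frac{35}{9}$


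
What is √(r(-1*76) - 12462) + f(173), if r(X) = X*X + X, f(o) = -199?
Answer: -199 + 7*I*√138 ≈ -199.0 + 82.231*I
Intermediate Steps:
r(X) = X + X² (r(X) = X² + X = X + X²)
√(r(-1*76) - 12462) + f(173) = √((-1*76)*(1 - 1*76) - 12462) - 199 = √(-76*(1 - 76) - 12462) - 199 = √(-76*(-75) - 12462) - 199 = √(5700 - 12462) - 199 = √(-6762) - 199 = 7*I*√138 - 199 = -199 + 7*I*√138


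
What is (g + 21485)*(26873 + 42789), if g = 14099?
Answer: 2478852608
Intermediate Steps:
(g + 21485)*(26873 + 42789) = (14099 + 21485)*(26873 + 42789) = 35584*69662 = 2478852608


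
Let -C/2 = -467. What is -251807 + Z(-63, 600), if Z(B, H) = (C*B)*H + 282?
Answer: -35556725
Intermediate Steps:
C = 934 (C = -2*(-467) = 934)
Z(B, H) = 282 + 934*B*H (Z(B, H) = (934*B)*H + 282 = 934*B*H + 282 = 282 + 934*B*H)
-251807 + Z(-63, 600) = -251807 + (282 + 934*(-63)*600) = -251807 + (282 - 35305200) = -251807 - 35304918 = -35556725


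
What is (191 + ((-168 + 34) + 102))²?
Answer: 25281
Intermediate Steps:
(191 + ((-168 + 34) + 102))² = (191 + (-134 + 102))² = (191 - 32)² = 159² = 25281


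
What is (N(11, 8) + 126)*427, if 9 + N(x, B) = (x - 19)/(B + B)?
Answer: 99491/2 ≈ 49746.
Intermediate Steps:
N(x, B) = -9 + (-19 + x)/(2*B) (N(x, B) = -9 + (x - 19)/(B + B) = -9 + (-19 + x)/((2*B)) = -9 + (-19 + x)*(1/(2*B)) = -9 + (-19 + x)/(2*B))
(N(11, 8) + 126)*427 = ((½)*(-19 + 11 - 18*8)/8 + 126)*427 = ((½)*(⅛)*(-19 + 11 - 144) + 126)*427 = ((½)*(⅛)*(-152) + 126)*427 = (-19/2 + 126)*427 = (233/2)*427 = 99491/2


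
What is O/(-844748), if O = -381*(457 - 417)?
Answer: 3810/211187 ≈ 0.018041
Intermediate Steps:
O = -15240 (O = -381*40 = -15240)
O/(-844748) = -15240/(-844748) = -15240*(-1/844748) = 3810/211187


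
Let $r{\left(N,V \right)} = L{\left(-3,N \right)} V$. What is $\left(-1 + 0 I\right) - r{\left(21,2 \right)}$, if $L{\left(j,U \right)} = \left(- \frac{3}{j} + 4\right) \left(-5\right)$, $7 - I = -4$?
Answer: $49$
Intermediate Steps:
$I = 11$ ($I = 7 - -4 = 7 + 4 = 11$)
$L{\left(j,U \right)} = -20 + \frac{15}{j}$ ($L{\left(j,U \right)} = \left(4 - \frac{3}{j}\right) \left(-5\right) = -20 + \frac{15}{j}$)
$r{\left(N,V \right)} = - 25 V$ ($r{\left(N,V \right)} = \left(-20 + \frac{15}{-3}\right) V = \left(-20 + 15 \left(- \frac{1}{3}\right)\right) V = \left(-20 - 5\right) V = - 25 V$)
$\left(-1 + 0 I\right) - r{\left(21,2 \right)} = \left(-1 + 0 \cdot 11\right) - \left(-25\right) 2 = \left(-1 + 0\right) - -50 = -1 + 50 = 49$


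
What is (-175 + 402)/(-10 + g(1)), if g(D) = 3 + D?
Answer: -227/6 ≈ -37.833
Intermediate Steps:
(-175 + 402)/(-10 + g(1)) = (-175 + 402)/(-10 + (3 + 1)) = 227/(-10 + 4) = 227/(-6) = 227*(-⅙) = -227/6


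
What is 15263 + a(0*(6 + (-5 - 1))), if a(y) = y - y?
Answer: 15263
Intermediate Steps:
a(y) = 0
15263 + a(0*(6 + (-5 - 1))) = 15263 + 0 = 15263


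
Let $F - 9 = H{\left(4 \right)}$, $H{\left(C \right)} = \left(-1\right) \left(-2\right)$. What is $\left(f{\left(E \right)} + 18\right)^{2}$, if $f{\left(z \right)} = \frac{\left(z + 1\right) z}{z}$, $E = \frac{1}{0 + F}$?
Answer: $\frac{44100}{121} \approx 364.46$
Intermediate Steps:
$H{\left(C \right)} = 2$
$F = 11$ ($F = 9 + 2 = 11$)
$E = \frac{1}{11}$ ($E = \frac{1}{0 + 11} = \frac{1}{11} \approx 0.090909$)
$f{\left(z \right)} = 1 + z$ ($f{\left(z \right)} = \frac{\left(1 + z\right) z}{z} = \frac{z \left(1 + z\right)}{z} = 1 + z$)
$\left(f{\left(E \right)} + 18\right)^{2} = \left(\left(1 + \frac{1}{11}\right) + 18\right)^{2} = \left(\frac{12}{11} + 18\right)^{2} = \left(\frac{210}{11}\right)^{2} = \frac{44100}{121}$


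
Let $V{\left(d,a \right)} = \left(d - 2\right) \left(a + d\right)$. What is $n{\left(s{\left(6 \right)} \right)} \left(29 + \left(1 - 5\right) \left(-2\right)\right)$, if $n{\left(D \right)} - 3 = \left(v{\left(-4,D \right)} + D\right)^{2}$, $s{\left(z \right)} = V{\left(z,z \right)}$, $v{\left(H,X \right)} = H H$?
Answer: $151663$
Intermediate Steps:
$v{\left(H,X \right)} = H^{2}$
$V{\left(d,a \right)} = \left(-2 + d\right) \left(a + d\right)$
$s{\left(z \right)} = - 4 z + 2 z^{2}$ ($s{\left(z \right)} = z^{2} - 2 z - 2 z + z z = z^{2} - 2 z - 2 z + z^{2} = - 4 z + 2 z^{2}$)
$n{\left(D \right)} = 3 + \left(16 + D\right)^{2}$ ($n{\left(D \right)} = 3 + \left(\left(-4\right)^{2} + D\right)^{2} = 3 + \left(16 + D\right)^{2}$)
$n{\left(s{\left(6 \right)} \right)} \left(29 + \left(1 - 5\right) \left(-2\right)\right) = \left(3 + \left(16 + 2 \cdot 6 \left(-2 + 6\right)\right)^{2}\right) \left(29 + \left(1 - 5\right) \left(-2\right)\right) = \left(3 + \left(16 + 2 \cdot 6 \cdot 4\right)^{2}\right) \left(29 - -8\right) = \left(3 + \left(16 + 48\right)^{2}\right) \left(29 + 8\right) = \left(3 + 64^{2}\right) 37 = \left(3 + 4096\right) 37 = 4099 \cdot 37 = 151663$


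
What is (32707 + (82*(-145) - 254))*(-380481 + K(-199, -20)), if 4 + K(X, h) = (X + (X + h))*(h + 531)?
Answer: -12216128729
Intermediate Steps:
K(X, h) = -4 + (531 + h)*(h + 2*X) (K(X, h) = -4 + (X + (X + h))*(h + 531) = -4 + (h + 2*X)*(531 + h) = -4 + (531 + h)*(h + 2*X))
(32707 + (82*(-145) - 254))*(-380481 + K(-199, -20)) = (32707 + (82*(-145) - 254))*(-380481 + (-4 + (-20)² + 531*(-20) + 1062*(-199) + 2*(-199)*(-20))) = (32707 + (-11890 - 254))*(-380481 + (-4 + 400 - 10620 - 211338 + 7960)) = (32707 - 12144)*(-380481 - 213602) = 20563*(-594083) = -12216128729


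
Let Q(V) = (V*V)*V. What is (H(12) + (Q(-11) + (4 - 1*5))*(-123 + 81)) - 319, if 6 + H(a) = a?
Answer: 55631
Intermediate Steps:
H(a) = -6 + a
Q(V) = V³ (Q(V) = V²*V = V³)
(H(12) + (Q(-11) + (4 - 1*5))*(-123 + 81)) - 319 = ((-6 + 12) + ((-11)³ + (4 - 1*5))*(-123 + 81)) - 319 = (6 + (-1331 + (4 - 5))*(-42)) - 319 = (6 + (-1331 - 1)*(-42)) - 319 = (6 - 1332*(-42)) - 319 = (6 + 55944) - 319 = 55950 - 319 = 55631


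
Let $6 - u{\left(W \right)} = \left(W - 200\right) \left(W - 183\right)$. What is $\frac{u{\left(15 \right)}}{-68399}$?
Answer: $\frac{31074}{68399} \approx 0.4543$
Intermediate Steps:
$u{\left(W \right)} = 6 - \left(-200 + W\right) \left(-183 + W\right)$ ($u{\left(W \right)} = 6 - \left(W - 200\right) \left(W - 183\right) = 6 - \left(-200 + W\right) \left(-183 + W\right)$)
$\frac{u{\left(15 \right)}}{-68399} = \frac{-36594 - 15^{2} + 383 \cdot 15}{-68399} = \left(-36594 - 225 + 5745\right) \left(- \frac{1}{68399}\right) = \left(-31074\right) \left(- \frac{1}{68399}\right) = \frac{31074}{68399}$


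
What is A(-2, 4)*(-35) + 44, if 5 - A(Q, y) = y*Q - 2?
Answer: -481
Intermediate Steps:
A(Q, y) = 7 - Q*y (A(Q, y) = 5 - (y*Q - 2) = 5 - (Q*y - 2) = 5 - (-2 + Q*y) = 5 + (2 - Q*y) = 7 - Q*y)
A(-2, 4)*(-35) + 44 = (7 - 1*(-2)*4)*(-35) + 44 = (7 + 8)*(-35) + 44 = 15*(-35) + 44 = -525 + 44 = -481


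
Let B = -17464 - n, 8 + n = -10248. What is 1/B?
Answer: -1/7208 ≈ -0.00013873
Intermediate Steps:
n = -10256 (n = -8 - 10248 = -10256)
B = -7208 (B = -17464 - 1*(-10256) = -17464 + 10256 = -7208)
1/B = 1/(-7208) = -1/7208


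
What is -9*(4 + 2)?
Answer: -54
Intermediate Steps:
-9*(4 + 2) = -9*6 = -54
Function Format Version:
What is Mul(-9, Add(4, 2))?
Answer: -54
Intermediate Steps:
Mul(-9, Add(4, 2)) = Mul(-9, 6) = -54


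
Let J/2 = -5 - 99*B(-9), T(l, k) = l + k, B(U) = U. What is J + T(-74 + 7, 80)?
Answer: 1785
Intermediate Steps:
T(l, k) = k + l
J = 1772 (J = 2*(-5 - 99*(-9)) = 2*(-5 + 891) = 2*886 = 1772)
J + T(-74 + 7, 80) = 1772 + (80 + (-74 + 7)) = 1772 + (80 - 67) = 1772 + 13 = 1785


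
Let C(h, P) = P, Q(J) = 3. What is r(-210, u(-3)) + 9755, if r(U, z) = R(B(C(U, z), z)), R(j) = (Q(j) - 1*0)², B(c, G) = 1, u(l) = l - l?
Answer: 9764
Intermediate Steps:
u(l) = 0
R(j) = 9 (R(j) = (3 - 1*0)² = (3 + 0)² = 3² = 9)
r(U, z) = 9
r(-210, u(-3)) + 9755 = 9 + 9755 = 9764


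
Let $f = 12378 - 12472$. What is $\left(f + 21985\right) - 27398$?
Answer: $-5507$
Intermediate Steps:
$f = -94$ ($f = 12378 - 12472 = -94$)
$\left(f + 21985\right) - 27398 = \left(-94 + 21985\right) - 27398 = 21891 - 27398 = -5507$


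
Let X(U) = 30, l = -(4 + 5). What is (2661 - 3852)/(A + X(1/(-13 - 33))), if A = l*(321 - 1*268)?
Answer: 397/149 ≈ 2.6644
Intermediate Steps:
l = -9 (l = -1*9 = -9)
A = -477 (A = -9*(321 - 1*268) = -9*(321 - 268) = -9*53 = -477)
(2661 - 3852)/(A + X(1/(-13 - 33))) = (2661 - 3852)/(-477 + 30) = -1191/(-447) = -1191*(-1/447) = 397/149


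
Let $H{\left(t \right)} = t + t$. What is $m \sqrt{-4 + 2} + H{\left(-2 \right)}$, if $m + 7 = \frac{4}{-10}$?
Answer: $-4 - \frac{37 i \sqrt{2}}{5} \approx -4.0 - 10.465 i$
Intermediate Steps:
$m = - \frac{37}{5}$ ($m = -7 + \frac{4}{-10} = -7 + 4 \left(- \frac{1}{10}\right) = -7 - \frac{2}{5} = - \frac{37}{5} \approx -7.4$)
$H{\left(t \right)} = 2 t$
$m \sqrt{-4 + 2} + H{\left(-2 \right)} = - \frac{37 \sqrt{-4 + 2}}{5} + 2 \left(-2\right) = - \frac{37 \sqrt{-2}}{5} - 4 = - \frac{37 i \sqrt{2}}{5} - 4 = -4 - \frac{37 i \sqrt{2}}{5}$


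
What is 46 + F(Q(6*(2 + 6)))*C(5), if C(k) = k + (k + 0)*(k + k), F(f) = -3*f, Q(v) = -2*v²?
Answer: 760366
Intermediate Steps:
C(k) = k + 2*k² (C(k) = k + k*(2*k) = k + 2*k²)
46 + F(Q(6*(2 + 6)))*C(5) = 46 + (-(-6)*(6*(2 + 6))²)*(5*(1 + 2*5)) = 46 + (-(-6)*(6*8)²)*(5*(1 + 10)) = 46 + (-(-6)*48²)*(5*11) = 46 - (-6)*2304*55 = 46 - 3*(-4608)*55 = 46 + 13824*55 = 46 + 760320 = 760366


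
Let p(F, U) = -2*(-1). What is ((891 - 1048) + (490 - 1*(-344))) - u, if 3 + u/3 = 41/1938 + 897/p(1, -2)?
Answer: -213039/323 ≈ -659.56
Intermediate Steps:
p(F, U) = 2
u = 431710/323 (u = -9 + 3*(41/1938 + 897/2) = -9 + 3*(434617/969) = -9 + 434617/323 = 431710/323 ≈ 1336.6)
((891 - 1048) + (490 - 1*(-344))) - u = ((891 - 1048) + (490 - 1*(-344))) - 1*431710/323 = (-157 + (490 + 344)) - 431710/323 = (-157 + 834) - 431710/323 = 677 - 431710/323 = -213039/323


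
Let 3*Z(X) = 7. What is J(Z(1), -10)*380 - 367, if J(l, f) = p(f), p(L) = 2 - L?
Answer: 4193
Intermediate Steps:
Z(X) = 7/3 (Z(X) = (⅓)*7 = 7/3)
J(l, f) = 2 - f
J(Z(1), -10)*380 - 367 = (2 - 1*(-10))*380 - 367 = (2 + 10)*380 - 367 = 12*380 - 367 = 4560 - 367 = 4193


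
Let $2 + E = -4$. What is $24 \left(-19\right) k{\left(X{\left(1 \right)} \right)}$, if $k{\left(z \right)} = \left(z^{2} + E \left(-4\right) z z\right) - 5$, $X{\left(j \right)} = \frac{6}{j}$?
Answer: $-408120$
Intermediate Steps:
$E = -6$ ($E = -2 - 4 = -6$)
$k{\left(z \right)} = -5 + 25 z^{2}$ ($k{\left(z \right)} = \left(z^{2} + \left(-6\right) \left(-4\right) z z\right) - 5 = \left(z^{2} + 24 z z\right) - 5 = \left(z^{2} + 24 z^{2}\right) - 5 = 25 z^{2} - 5 = -5 + 25 z^{2}$)
$24 \left(-19\right) k{\left(X{\left(1 \right)} \right)} = 24 \left(-19\right) \left(-5 + 25 \left(\frac{6}{1}\right)^{2}\right) = - 456 \left(-5 + 25 \left(6 \cdot 1\right)^{2}\right) = - 456 \left(-5 + 25 \cdot 6^{2}\right) = - 456 \left(-5 + 25 \cdot 36\right) = - 456 \left(-5 + 900\right) = \left(-456\right) 895 = -408120$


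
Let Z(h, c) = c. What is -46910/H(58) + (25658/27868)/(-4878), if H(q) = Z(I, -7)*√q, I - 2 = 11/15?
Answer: -12829/67970052 + 23455*√58/203 ≈ 879.94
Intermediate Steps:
I = 41/15 (I = 2 + 11/15 = 41/15 ≈ 2.7333)
H(q) = -7*√q
-46910/H(58) + (25658/27868)/(-4878) = -46910*(-√58/406) + (25658/27868)/(-4878) = -(-23455)*√58/203 + (25658*(1/27868))*(-1/4878) = 23455*√58/203 + (12829/13934)*(-1/4878) = 23455*√58/203 - 12829/67970052 = -12829/67970052 + 23455*√58/203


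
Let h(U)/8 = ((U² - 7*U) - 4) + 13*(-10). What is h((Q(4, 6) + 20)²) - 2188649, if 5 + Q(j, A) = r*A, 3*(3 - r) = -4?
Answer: 20322231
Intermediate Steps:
r = 13/3 (r = 3 - ⅓*(-4) = 3 + 4/3 = 13/3 ≈ 4.3333)
Q(j, A) = -5 + 13*A/3
h(U) = -1072 - 56*U + 8*U² (h(U) = 8*(((U² - 7*U) - 4) + 13*(-10)) = 8*((-4 + U² - 7*U) - 130) = 8*(-134 + U² - 7*U) = -1072 - 56*U + 8*U²)
h((Q(4, 6) + 20)²) - 2188649 = (-1072 - 56*((-5 + (13/3)*6) + 20)² + 8*(((-5 + (13/3)*6) + 20)²)²) - 2188649 = (-1072 - 56*((-5 + 26) + 20)² + 8*(((-5 + 26) + 20)²)²) - 2188649 = (-1072 - 56*(21 + 20)² + 8*((21 + 20)²)²) - 2188649 = (-1072 - 56*41² + 8*(41²)²) - 2188649 = (-1072 - 56*1681 + 8*1681²) - 2188649 = (-1072 - 94136 + 8*2825761) - 2188649 = (-1072 - 94136 + 22606088) - 2188649 = 22510880 - 2188649 = 20322231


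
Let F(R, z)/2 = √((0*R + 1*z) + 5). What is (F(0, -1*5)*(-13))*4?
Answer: 0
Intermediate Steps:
F(R, z) = 2*√(5 + z) (F(R, z) = 2*√((0*R + 1*z) + 5) = 2*√((0 + z) + 5) = 2*√(z + 5) = 2*√(5 + z))
(F(0, -1*5)*(-13))*4 = ((2*√(5 - 1*5))*(-13))*4 = ((2*√(5 - 5))*(-13))*4 = ((2*√0)*(-13))*4 = ((2*0)*(-13))*4 = (0*(-13))*4 = 0*4 = 0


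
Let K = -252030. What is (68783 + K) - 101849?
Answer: -285096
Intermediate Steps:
(68783 + K) - 101849 = (68783 - 252030) - 101849 = -183247 - 101849 = -285096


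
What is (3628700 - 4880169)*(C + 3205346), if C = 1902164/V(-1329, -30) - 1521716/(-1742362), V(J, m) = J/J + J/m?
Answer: -1603814322369293637148/394644993 ≈ -4.0639e+12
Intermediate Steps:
V(J, m) = 1 + J/m
C = 16571636025514/394644993 (C = 1902164/(((-1329 - 30)/(-30))) - 1521716/(-1742362) = 1902164/((-1/30*(-1359))) - 1521716*(-1/1742362) = 1902164/(453/10) + 760858/871181 = 1902164*(10/453) + 760858/871181 = 19021640/453 + 760858/871181 = 16571636025514/394644993 ≈ 41991.)
(3628700 - 4880169)*(C + 3205346) = (3628700 - 4880169)*(16571636025514/394644993 + 3205346) = -1251469*1281545385758092/394644993 = -1603814322369293637148/394644993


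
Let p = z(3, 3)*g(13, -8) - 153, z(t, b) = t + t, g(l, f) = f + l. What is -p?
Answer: 123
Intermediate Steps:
z(t, b) = 2*t
p = -123 (p = (2*3)*(-8 + 13) - 153 = 6*5 - 153 = 30 - 153 = -123)
-p = -1*(-123) = 123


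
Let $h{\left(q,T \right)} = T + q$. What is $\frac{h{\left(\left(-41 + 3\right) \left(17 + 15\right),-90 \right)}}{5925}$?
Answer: $- \frac{1306}{5925} \approx -0.22042$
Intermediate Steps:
$\frac{h{\left(\left(-41 + 3\right) \left(17 + 15\right),-90 \right)}}{5925} = \frac{-90 + \left(-41 + 3\right) \left(17 + 15\right)}{5925} = \left(-90 - 1216\right) \frac{1}{5925} = \left(-1306\right) \frac{1}{5925} = - \frac{1306}{5925}$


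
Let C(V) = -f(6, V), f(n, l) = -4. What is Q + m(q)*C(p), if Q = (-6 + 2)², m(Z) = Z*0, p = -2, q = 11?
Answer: 16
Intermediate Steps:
m(Z) = 0
Q = 16 (Q = (-4)² = 16)
C(V) = 4 (C(V) = -1*(-4) = 4)
Q + m(q)*C(p) = 16 + 0*4 = 16 + 0 = 16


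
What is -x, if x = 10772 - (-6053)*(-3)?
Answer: 7387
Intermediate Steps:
x = -7387 (x = 10772 - 1*18159 = 10772 - 18159 = -7387)
-x = -1*(-7387) = 7387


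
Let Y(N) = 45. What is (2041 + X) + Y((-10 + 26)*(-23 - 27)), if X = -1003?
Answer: 1083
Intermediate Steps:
(2041 + X) + Y((-10 + 26)*(-23 - 27)) = (2041 - 1003) + 45 = 1038 + 45 = 1083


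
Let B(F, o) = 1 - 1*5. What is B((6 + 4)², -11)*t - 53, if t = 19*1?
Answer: -129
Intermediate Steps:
t = 19
B(F, o) = -4 (B(F, o) = 1 - 5 = -4)
B((6 + 4)², -11)*t - 53 = -4*19 - 53 = -76 - 53 = -129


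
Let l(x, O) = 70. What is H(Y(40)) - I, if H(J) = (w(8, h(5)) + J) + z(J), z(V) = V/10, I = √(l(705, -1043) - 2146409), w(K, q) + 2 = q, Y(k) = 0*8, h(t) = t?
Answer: 3 - I*√2146339 ≈ 3.0 - 1465.0*I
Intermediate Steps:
Y(k) = 0
w(K, q) = -2 + q
I = I*√2146339 (I = √(70 - 2146409) = √(-2146339) = I*√2146339 ≈ 1465.0*I)
z(V) = V/10 (z(V) = V*(⅒) = V/10)
H(J) = 3 + 11*J/10 (H(J) = ((-2 + 5) + J) + J/10 = (3 + J) + J/10 = 3 + 11*J/10)
H(Y(40)) - I = (3 + (11/10)*0) - I*√2146339 = (3 + 0) - I*√2146339 = 3 - I*√2146339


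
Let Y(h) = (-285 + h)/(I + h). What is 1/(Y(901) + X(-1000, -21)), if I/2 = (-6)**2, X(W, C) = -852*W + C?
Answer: 139/118425169 ≈ 1.1737e-6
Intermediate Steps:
X(W, C) = C - 852*W
I = 72 (I = 2*(-6)**2 = 2*36 = 72)
Y(h) = (-285 + h)/(72 + h)
1/(Y(901) + X(-1000, -21)) = 1/((-285 + 901)/(72 + 901) + (-21 - 852*(-1000))) = 1/(616/973 + (-21 + 852000)) = 1/((1/973)*616 + 851979) = 1/(88/139 + 851979) = 1/(118425169/139) = 139/118425169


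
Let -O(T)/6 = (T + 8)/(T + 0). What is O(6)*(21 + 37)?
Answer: -812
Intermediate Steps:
O(T) = -6*(8 + T)/T (O(T) = -6*(T + 8)/(T + 0) = -6*(8 + T)/T)
O(6)*(21 + 37) = (-6 - 48/6)*(21 + 37) = (-6 - 48*⅙)*58 = (-6 - 8)*58 = -14*58 = -812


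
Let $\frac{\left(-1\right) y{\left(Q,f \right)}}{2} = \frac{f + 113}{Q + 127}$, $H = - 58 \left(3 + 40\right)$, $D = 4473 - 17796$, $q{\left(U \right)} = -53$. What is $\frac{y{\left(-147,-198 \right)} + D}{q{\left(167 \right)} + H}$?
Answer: $\frac{26663}{5094} \approx 5.2342$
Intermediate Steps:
$D = -13323$ ($D = 4473 - 17796 = -13323$)
$H = -2494$ ($H = \left(-58\right) 43 = -2494$)
$y{\left(Q,f \right)} = - \frac{2 \left(113 + f\right)}{127 + Q}$ ($y{\left(Q,f \right)} = - 2 \frac{f + 113}{Q + 127} = - 2 \frac{113 + f}{127 + Q} = - \frac{2 \left(113 + f\right)}{127 + Q}$)
$\frac{y{\left(-147,-198 \right)} + D}{q{\left(167 \right)} + H} = \frac{\frac{2 \left(-113 - -198\right)}{127 - 147} - 13323}{-53 - 2494} = \frac{\frac{2 \left(-113 + 198\right)}{-20} - 13323}{-2547} = \left(2 \left(- \frac{1}{20}\right) 85 - 13323\right) \left(- \frac{1}{2547}\right) = \left(- \frac{17}{2} - 13323\right) \left(- \frac{1}{2547}\right) = \left(- \frac{26663}{2}\right) \left(- \frac{1}{2547}\right) = \frac{26663}{5094}$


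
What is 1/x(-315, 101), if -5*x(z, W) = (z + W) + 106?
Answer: 5/108 ≈ 0.046296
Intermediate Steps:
x(z, W) = -106/5 - W/5 - z/5 (x(z, W) = -((z + W) + 106)/5 = -((W + z) + 106)/5 = -(106 + W + z)/5 = -106/5 - W/5 - z/5)
1/x(-315, 101) = 1/(-106/5 - 1/5*101 - 1/5*(-315)) = 1/(-106/5 - 101/5 + 63) = 1/(108/5) = 5/108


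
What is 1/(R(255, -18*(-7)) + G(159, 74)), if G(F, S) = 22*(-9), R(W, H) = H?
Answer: -1/72 ≈ -0.013889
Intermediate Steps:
G(F, S) = -198
1/(R(255, -18*(-7)) + G(159, 74)) = 1/(-18*(-7) - 198) = 1/(126 - 198) = 1/(-72) = -1/72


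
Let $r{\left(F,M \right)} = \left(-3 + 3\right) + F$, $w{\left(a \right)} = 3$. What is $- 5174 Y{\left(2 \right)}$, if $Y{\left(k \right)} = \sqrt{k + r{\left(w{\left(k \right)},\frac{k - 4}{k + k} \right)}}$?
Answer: $- 5174 \sqrt{5} \approx -11569.0$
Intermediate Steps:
$r{\left(F,M \right)} = F$ ($r{\left(F,M \right)} = 0 + F = F$)
$Y{\left(k \right)} = \sqrt{3 + k}$ ($Y{\left(k \right)} = \sqrt{k + 3} = \sqrt{3 + k}$)
$- 5174 Y{\left(2 \right)} = - 5174 \sqrt{3 + 2} = - 5174 \sqrt{5}$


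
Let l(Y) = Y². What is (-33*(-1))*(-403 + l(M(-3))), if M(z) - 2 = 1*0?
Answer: -13167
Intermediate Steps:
M(z) = 2 (M(z) = 2 + 1*0 = 2 + 0 = 2)
(-33*(-1))*(-403 + l(M(-3))) = (-33*(-1))*(-403 + 2²) = 33*(-403 + 4) = 33*(-399) = -13167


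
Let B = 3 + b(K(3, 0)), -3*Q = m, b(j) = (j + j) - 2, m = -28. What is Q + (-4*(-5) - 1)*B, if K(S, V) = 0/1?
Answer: 85/3 ≈ 28.333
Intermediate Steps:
K(S, V) = 0 (K(S, V) = 0*1 = 0)
b(j) = -2 + 2*j (b(j) = 2*j - 2 = -2 + 2*j)
Q = 28/3 (Q = -⅓*(-28) = 28/3 ≈ 9.3333)
B = 1 (B = 3 + (-2 + 2*0) = 3 + (-2 + 0) = 3 - 2 = 1)
Q + (-4*(-5) - 1)*B = 28/3 + (-4*(-5) - 1)*1 = 28/3 + (20 - 1)*1 = 28/3 + 19*1 = 28/3 + 19 = 85/3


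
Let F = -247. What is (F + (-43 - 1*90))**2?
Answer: 144400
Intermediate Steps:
(F + (-43 - 1*90))**2 = (-247 + (-43 - 1*90))**2 = (-247 + (-43 - 90))**2 = (-247 - 133)**2 = (-380)**2 = 144400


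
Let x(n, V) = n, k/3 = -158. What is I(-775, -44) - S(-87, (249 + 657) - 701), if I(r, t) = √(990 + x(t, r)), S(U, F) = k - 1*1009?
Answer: 1483 + √946 ≈ 1513.8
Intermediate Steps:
k = -474 (k = 3*(-158) = -474)
S(U, F) = -1483 (S(U, F) = -474 - 1*1009 = -474 - 1009 = -1483)
I(r, t) = √(990 + t)
I(-775, -44) - S(-87, (249 + 657) - 701) = √(990 - 44) - 1*(-1483) = √946 + 1483 = 1483 + √946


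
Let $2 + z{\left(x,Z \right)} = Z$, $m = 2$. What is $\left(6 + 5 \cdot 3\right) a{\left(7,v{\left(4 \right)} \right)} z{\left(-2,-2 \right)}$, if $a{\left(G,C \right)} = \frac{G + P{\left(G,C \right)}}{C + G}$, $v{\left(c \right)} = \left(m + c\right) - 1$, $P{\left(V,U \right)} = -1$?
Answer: $-42$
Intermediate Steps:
$v{\left(c \right)} = 1 + c$ ($v{\left(c \right)} = \left(2 + c\right) - 1 = 1 + c$)
$z{\left(x,Z \right)} = -2 + Z$
$a{\left(G,C \right)} = \frac{-1 + G}{C + G}$ ($a{\left(G,C \right)} = \frac{G - 1}{C + G} = \frac{-1 + G}{C + G}$)
$\left(6 + 5 \cdot 3\right) a{\left(7,v{\left(4 \right)} \right)} z{\left(-2,-2 \right)} = \left(6 + 5 \cdot 3\right) \frac{-1 + 7}{\left(1 + 4\right) + 7} \left(-2 - 2\right) = \left(6 + 15\right) \frac{1}{5 + 7} \cdot 6 \left(-4\right) = 21 \cdot \frac{1}{12} \cdot 6 \left(-4\right) = 21 \cdot \frac{1}{2} \left(-4\right) = \frac{21}{2} \left(-4\right) = -42$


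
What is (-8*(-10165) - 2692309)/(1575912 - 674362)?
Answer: -2610989/901550 ≈ -2.8961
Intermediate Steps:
(-8*(-10165) - 2692309)/(1575912 - 674362) = (81320 - 2692309)/901550 = -2610989*1/901550 = -2610989/901550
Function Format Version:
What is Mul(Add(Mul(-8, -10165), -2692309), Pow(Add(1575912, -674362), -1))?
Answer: Rational(-2610989, 901550) ≈ -2.8961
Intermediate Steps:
Mul(Add(Mul(-8, -10165), -2692309), Pow(Add(1575912, -674362), -1)) = Mul(Add(81320, -2692309), Pow(901550, -1)) = Mul(-2610989, Rational(1, 901550)) = Rational(-2610989, 901550)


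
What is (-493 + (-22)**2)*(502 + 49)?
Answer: -4959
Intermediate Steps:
(-493 + (-22)**2)*(502 + 49) = (-493 + 484)*551 = -9*551 = -4959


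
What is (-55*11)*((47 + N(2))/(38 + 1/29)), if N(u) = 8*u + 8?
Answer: -1245695/1103 ≈ -1129.4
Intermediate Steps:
N(u) = 8 + 8*u
(-55*11)*((47 + N(2))/(38 + 1/29)) = (-55*11)*((47 + (8 + 8*2))/(38 + 1/29)) = -605*(47 + (8 + 16))/(38 + 1/29) = -605*(47 + 24)/1103/29 = -42955*29/1103 = -605*2059/1103 = -1245695/1103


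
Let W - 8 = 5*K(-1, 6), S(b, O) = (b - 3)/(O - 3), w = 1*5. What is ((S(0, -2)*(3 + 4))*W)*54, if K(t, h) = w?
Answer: 37422/5 ≈ 7484.4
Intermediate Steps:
w = 5
K(t, h) = 5
S(b, O) = (-3 + b)/(-3 + O)
W = 33 (W = 8 + 5*5 = 8 + 25 = 33)
((S(0, -2)*(3 + 4))*W)*54 = ((((-3 + 0)/(-3 - 2))*(3 + 4))*33)*54 = (((-3/(-5))*7)*33)*54 = ((-1/5*(-3)*7)*33)*54 = (((3/5)*7)*33)*54 = ((21/5)*33)*54 = (693/5)*54 = 37422/5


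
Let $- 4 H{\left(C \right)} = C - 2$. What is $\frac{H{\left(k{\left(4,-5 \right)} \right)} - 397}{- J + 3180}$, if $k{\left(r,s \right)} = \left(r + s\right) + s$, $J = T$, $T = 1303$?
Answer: $- \frac{395}{1877} \approx -0.21044$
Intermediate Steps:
$J = 1303$
$k{\left(r,s \right)} = r + 2 s$
$H{\left(C \right)} = \frac{1}{2} - \frac{C}{4}$ ($H{\left(C \right)} = - \frac{C - 2}{4} = - \frac{-2 + C}{4} = \frac{1}{2} - \frac{C}{4}$)
$\frac{H{\left(k{\left(4,-5 \right)} \right)} - 397}{- J + 3180} = \frac{\left(\frac{1}{2} - \frac{4 + 2 \left(-5\right)}{4}\right) - 397}{\left(-1\right) 1303 + 3180} = \frac{\left(\frac{1}{2} - \frac{4 - 10}{4}\right) + \left(-1167 + 770\right)}{-1303 + 3180} = \frac{\left(\frac{1}{2} - - \frac{3}{2}\right) - 397}{1877} = \left(\left(\frac{1}{2} + \frac{3}{2}\right) - 397\right) \frac{1}{1877} = \left(2 - 397\right) \frac{1}{1877} = \left(-395\right) \frac{1}{1877} = - \frac{395}{1877}$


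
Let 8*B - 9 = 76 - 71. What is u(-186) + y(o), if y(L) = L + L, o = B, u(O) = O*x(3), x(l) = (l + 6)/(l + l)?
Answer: -551/2 ≈ -275.50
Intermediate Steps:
x(l) = (6 + l)/(2*l) (x(l) = (6 + l)/((2*l)) = (6 + l)*(1/(2*l)) = (6 + l)/(2*l))
u(O) = 3*O/2 (u(O) = O*((1/2)*(6 + 3)/3) = O*((1/2)*(1/3)*9) = O*(3/2) = 3*O/2)
B = 7/4 (B = 9/8 + (76 - 71)/8 = 9/8 + (1/8)*5 = 9/8 + 5/8 = 7/4 ≈ 1.7500)
o = 7/4 ≈ 1.7500
y(L) = 2*L
u(-186) + y(o) = (3/2)*(-186) + 2*(7/4) = -279 + 7/2 = -551/2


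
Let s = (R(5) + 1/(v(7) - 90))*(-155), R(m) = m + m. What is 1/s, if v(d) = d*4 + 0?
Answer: -2/3095 ≈ -0.00064620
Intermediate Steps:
R(m) = 2*m
v(d) = 4*d (v(d) = 4*d + 0 = 4*d)
s = -3095/2 (s = (2*5 + 1/(4*7 - 90))*(-155) = (10 + 1/(28 - 90))*(-155) = (10 + 1/(-62))*(-155) = (10 - 1/62)*(-155) = (619/62)*(-155) = -3095/2 ≈ -1547.5)
1/s = 1/(-3095/2) = -2/3095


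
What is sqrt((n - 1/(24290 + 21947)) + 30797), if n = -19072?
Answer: 6*sqrt(696289178758)/46237 ≈ 108.28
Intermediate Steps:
sqrt((n - 1/(24290 + 21947)) + 30797) = sqrt((-19072 - 1/(24290 + 21947)) + 30797) = sqrt((-19072 - 1/46237) + 30797) = sqrt(-881832065/46237 + 30797) = sqrt(542128824/46237) = 6*sqrt(696289178758)/46237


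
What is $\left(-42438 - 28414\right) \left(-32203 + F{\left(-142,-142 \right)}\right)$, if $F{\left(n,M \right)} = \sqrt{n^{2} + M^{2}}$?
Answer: $2281646956 - 10060984 \sqrt{2} \approx 2.2674 \cdot 10^{9}$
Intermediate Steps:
$F{\left(n,M \right)} = \sqrt{M^{2} + n^{2}}$
$\left(-42438 - 28414\right) \left(-32203 + F{\left(-142,-142 \right)}\right) = \left(-42438 - 28414\right) \left(-32203 + \sqrt{\left(-142\right)^{2} + \left(-142\right)^{2}}\right) = - 70852 \left(-32203 + \sqrt{20164 + 20164}\right) = - 70852 \left(-32203 + \sqrt{40328}\right) = - 70852 \left(-32203 + 142 \sqrt{2}\right) = 2281646956 - 10060984 \sqrt{2}$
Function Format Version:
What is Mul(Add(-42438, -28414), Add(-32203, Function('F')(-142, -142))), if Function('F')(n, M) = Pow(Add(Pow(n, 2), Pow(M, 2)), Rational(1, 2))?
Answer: Add(2281646956, Mul(-10060984, Pow(2, Rational(1, 2)))) ≈ 2.2674e+9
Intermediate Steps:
Function('F')(n, M) = Pow(Add(Pow(M, 2), Pow(n, 2)), Rational(1, 2))
Mul(Add(-42438, -28414), Add(-32203, Function('F')(-142, -142))) = Mul(Add(-42438, -28414), Add(-32203, Pow(Add(Pow(-142, 2), Pow(-142, 2)), Rational(1, 2)))) = Mul(-70852, Add(-32203, Pow(Add(20164, 20164), Rational(1, 2)))) = Mul(-70852, Add(-32203, Pow(40328, Rational(1, 2)))) = Mul(-70852, Add(-32203, Mul(142, Pow(2, Rational(1, 2))))) = Add(2281646956, Mul(-10060984, Pow(2, Rational(1, 2))))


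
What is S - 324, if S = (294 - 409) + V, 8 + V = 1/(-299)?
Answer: -133654/299 ≈ -447.00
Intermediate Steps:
V = -2393/299 (V = -8 + 1/(-299) = -8 - 1/299 = -2393/299 ≈ -8.0033)
S = -36778/299 (S = (294 - 409) - 2393/299 = -115 - 2393/299 = -36778/299 ≈ -123.00)
S - 324 = -36778/299 - 324 = -133654/299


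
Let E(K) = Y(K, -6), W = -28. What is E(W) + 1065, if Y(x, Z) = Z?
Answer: 1059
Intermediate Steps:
E(K) = -6
E(W) + 1065 = -6 + 1065 = 1059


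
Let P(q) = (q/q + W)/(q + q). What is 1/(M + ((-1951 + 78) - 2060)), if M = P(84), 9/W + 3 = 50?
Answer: -141/554552 ≈ -0.00025426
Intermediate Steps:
W = 9/47 (W = 9/(-3 + 50) = 9/47 ≈ 0.19149)
P(q) = 28/(47*q) (P(q) = (q/q + 9/47)/(q + q) = (1 + 9/47)/((2*q)) = 56*(1/(2*q))/47 = 28/(47*q))
M = 1/141 (M = (28/47)/84 = (28/47)*(1/84) = 1/141 ≈ 0.0070922)
1/(M + ((-1951 + 78) - 2060)) = 1/(1/141 + ((-1951 + 78) - 2060)) = 1/(1/141 + (-1873 - 2060)) = 1/(1/141 - 3933) = 1/(-554552/141) = -141/554552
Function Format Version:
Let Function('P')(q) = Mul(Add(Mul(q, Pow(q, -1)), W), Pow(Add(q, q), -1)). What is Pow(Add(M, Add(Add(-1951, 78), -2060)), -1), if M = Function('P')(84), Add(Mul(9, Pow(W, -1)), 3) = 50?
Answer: Rational(-141, 554552) ≈ -0.00025426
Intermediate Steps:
W = Rational(9, 47) (W = Mul(9, Pow(Add(-3, 50), -1)) = Mul(9, Pow(47, -1)) = Mul(9, Rational(1, 47)) = Rational(9, 47) ≈ 0.19149)
Function('P')(q) = Mul(Rational(28, 47), Pow(q, -1)) (Function('P')(q) = Mul(Add(Mul(q, Pow(q, -1)), Rational(9, 47)), Pow(Add(q, q), -1)) = Mul(Add(1, Rational(9, 47)), Pow(Mul(2, q), -1)) = Mul(Rational(56, 47), Mul(Rational(1, 2), Pow(q, -1))) = Mul(Rational(28, 47), Pow(q, -1)))
M = Rational(1, 141) (M = Mul(Rational(28, 47), Pow(84, -1)) = Mul(Rational(28, 47), Rational(1, 84)) = Rational(1, 141) ≈ 0.0070922)
Pow(Add(M, Add(Add(-1951, 78), -2060)), -1) = Pow(Add(Rational(1, 141), Add(Add(-1951, 78), -2060)), -1) = Pow(Add(Rational(1, 141), Add(-1873, -2060)), -1) = Pow(Add(Rational(1, 141), -3933), -1) = Pow(Rational(-554552, 141), -1) = Rational(-141, 554552)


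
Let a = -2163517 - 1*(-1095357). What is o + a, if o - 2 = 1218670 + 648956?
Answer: 799468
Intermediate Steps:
o = 1867628 (o = 2 + (1218670 + 648956) = 2 + 1867626 = 1867628)
a = -1068160 (a = -2163517 + 1095357 = -1068160)
o + a = 1867628 - 1068160 = 799468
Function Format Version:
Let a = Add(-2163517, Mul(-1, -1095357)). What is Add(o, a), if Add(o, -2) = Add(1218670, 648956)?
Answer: 799468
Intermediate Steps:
o = 1867628 (o = Add(2, Add(1218670, 648956)) = Add(2, 1867626) = 1867628)
a = -1068160 (a = Add(-2163517, 1095357) = -1068160)
Add(o, a) = Add(1867628, -1068160) = 799468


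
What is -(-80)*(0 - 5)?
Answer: -400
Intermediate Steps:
-(-80)*(0 - 5) = -(-80)*(-5) = -20*20 = -400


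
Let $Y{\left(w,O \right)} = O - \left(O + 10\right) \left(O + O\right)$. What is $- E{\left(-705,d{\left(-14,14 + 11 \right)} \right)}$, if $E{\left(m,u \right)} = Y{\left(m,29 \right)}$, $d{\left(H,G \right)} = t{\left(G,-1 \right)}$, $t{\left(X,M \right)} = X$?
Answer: $2233$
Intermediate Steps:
$Y{\left(w,O \right)} = O - 2 O \left(10 + O\right)$ ($Y{\left(w,O \right)} = O - \left(10 + O\right) 2 O = O - 2 O \left(10 + O\right)$)
$d{\left(H,G \right)} = G$
$E{\left(m,u \right)} = -2233$ ($E{\left(m,u \right)} = \left(-1\right) 29 \left(19 + 2 \cdot 29\right) = \left(-1\right) 29 \left(19 + 58\right) = \left(-1\right) 29 \cdot 77 = -2233$)
$- E{\left(-705,d{\left(-14,14 + 11 \right)} \right)} = \left(-1\right) \left(-2233\right) = 2233$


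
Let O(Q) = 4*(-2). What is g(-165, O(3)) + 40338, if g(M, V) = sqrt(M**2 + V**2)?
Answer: 40338 + sqrt(27289) ≈ 40503.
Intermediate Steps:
O(Q) = -8
g(-165, O(3)) + 40338 = sqrt((-165)**2 + (-8)**2) + 40338 = sqrt(27225 + 64) + 40338 = sqrt(27289) + 40338 = 40338 + sqrt(27289)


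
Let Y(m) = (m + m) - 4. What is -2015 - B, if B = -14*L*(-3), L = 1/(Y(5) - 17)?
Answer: -22123/11 ≈ -2011.2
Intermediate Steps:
Y(m) = -4 + 2*m (Y(m) = 2*m - 4 = -4 + 2*m)
L = -1/11 (L = 1/((-4 + 2*5) - 17) = 1/((-4 + 10) - 17) = 1/(6 - 17) = 1/(-11) = -1/11 ≈ -0.090909)
B = -42/11 (B = -14*(-1/11)*(-3) = (14/11)*(-3) = -42/11 ≈ -3.8182)
-2015 - B = -2015 - 1*(-42/11) = -2015 + 42/11 = -22123/11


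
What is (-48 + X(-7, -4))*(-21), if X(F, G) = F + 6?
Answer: 1029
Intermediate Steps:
X(F, G) = 6 + F
(-48 + X(-7, -4))*(-21) = (-48 + (6 - 7))*(-21) = (-48 - 1)*(-21) = -49*(-21) = 1029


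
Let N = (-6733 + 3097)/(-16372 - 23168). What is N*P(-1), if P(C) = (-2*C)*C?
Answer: -606/3295 ≈ -0.18392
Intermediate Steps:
P(C) = -2*C²
N = 303/3295 (N = -3636/(-39540) = -3636*(-1/39540) = 303/3295 ≈ 0.091958)
N*P(-1) = 303*(-2*(-1)²)/3295 = 303*(-2*1)/3295 = (303/3295)*(-2) = -606/3295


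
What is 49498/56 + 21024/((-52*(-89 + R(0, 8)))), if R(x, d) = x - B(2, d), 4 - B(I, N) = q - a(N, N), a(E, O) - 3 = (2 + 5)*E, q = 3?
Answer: 48085981/54236 ≈ 886.61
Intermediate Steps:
a(E, O) = 3 + 7*E (a(E, O) = 3 + (2 + 5)*E = 3 + 7*E)
B(I, N) = 4 + 7*N (B(I, N) = 4 - (3 - (3 + 7*N)) = 4 - (3 + (-3 - 7*N)) = 4 - (-7)*N = 4 + 7*N)
R(x, d) = -4 + x - 7*d (R(x, d) = x - (4 + 7*d) = x + (-4 - 7*d) = -4 + x - 7*d)
49498/56 + 21024/((-52*(-89 + R(0, 8)))) = 49498/56 + 21024/((-52*(-89 + (-4 + 0 - 7*8)))) = 49498*(1/56) + 21024/((-52*(-89 + (-4 + 0 - 56)))) = 24749/28 + 21024/((-52*(-89 - 60))) = 24749/28 + 21024/((-52*(-149))) = 24749/28 + 21024/7748 = 24749/28 + 21024*(1/7748) = 24749/28 + 5256/1937 = 48085981/54236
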